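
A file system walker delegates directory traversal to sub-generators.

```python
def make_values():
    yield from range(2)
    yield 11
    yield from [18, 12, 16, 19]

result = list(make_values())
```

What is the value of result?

Step 1: Trace yields in order:
  yield 0
  yield 1
  yield 11
  yield 18
  yield 12
  yield 16
  yield 19
Therefore result = [0, 1, 11, 18, 12, 16, 19].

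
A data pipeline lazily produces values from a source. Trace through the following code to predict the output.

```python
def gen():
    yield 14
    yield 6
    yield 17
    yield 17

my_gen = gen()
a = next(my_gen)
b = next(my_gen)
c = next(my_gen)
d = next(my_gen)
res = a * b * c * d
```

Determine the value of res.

Step 1: Create generator and consume all values:
  a = next(my_gen) = 14
  b = next(my_gen) = 6
  c = next(my_gen) = 17
  d = next(my_gen) = 17
Step 2: res = 14 * 6 * 17 * 17 = 24276.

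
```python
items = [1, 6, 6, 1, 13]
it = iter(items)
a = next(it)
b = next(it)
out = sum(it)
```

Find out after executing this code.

Step 1: Create iterator over [1, 6, 6, 1, 13].
Step 2: a = next() = 1, b = next() = 6.
Step 3: sum() of remaining [6, 1, 13] = 20.
Therefore out = 20.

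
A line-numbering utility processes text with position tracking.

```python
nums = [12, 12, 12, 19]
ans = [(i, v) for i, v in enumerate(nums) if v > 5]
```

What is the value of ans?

Step 1: Filter enumerate([12, 12, 12, 19]) keeping v > 5:
  (0, 12): 12 > 5, included
  (1, 12): 12 > 5, included
  (2, 12): 12 > 5, included
  (3, 19): 19 > 5, included
Therefore ans = [(0, 12), (1, 12), (2, 12), (3, 19)].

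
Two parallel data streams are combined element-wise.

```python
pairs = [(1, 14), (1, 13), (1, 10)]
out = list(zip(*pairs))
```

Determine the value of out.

Step 1: zip(*pairs) transposes: unzips [(1, 14), (1, 13), (1, 10)] into separate sequences.
Step 2: First elements: (1, 1, 1), second elements: (14, 13, 10).
Therefore out = [(1, 1, 1), (14, 13, 10)].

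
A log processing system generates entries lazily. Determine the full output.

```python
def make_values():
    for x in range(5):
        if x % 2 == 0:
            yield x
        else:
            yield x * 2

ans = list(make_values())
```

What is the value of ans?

Step 1: For each x in range(5), yield x if even, else x*2:
  x=0 (even): yield 0
  x=1 (odd): yield 1*2 = 2
  x=2 (even): yield 2
  x=3 (odd): yield 3*2 = 6
  x=4 (even): yield 4
Therefore ans = [0, 2, 2, 6, 4].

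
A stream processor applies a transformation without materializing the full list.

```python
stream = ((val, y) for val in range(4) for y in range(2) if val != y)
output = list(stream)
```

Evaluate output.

Step 1: Nested generator over range(4) x range(2) where val != y:
  (0, 0): excluded (val == y)
  (0, 1): included
  (1, 0): included
  (1, 1): excluded (val == y)
  (2, 0): included
  (2, 1): included
  (3, 0): included
  (3, 1): included
Therefore output = [(0, 1), (1, 0), (2, 0), (2, 1), (3, 0), (3, 1)].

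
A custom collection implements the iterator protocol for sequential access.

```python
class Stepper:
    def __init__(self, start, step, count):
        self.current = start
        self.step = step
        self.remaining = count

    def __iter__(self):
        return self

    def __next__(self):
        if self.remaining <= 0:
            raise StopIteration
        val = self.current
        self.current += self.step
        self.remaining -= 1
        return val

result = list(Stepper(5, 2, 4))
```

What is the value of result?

Step 1: Stepper starts at 5, increments by 2, for 4 steps:
  Yield 5, then current += 2
  Yield 7, then current += 2
  Yield 9, then current += 2
  Yield 11, then current += 2
Therefore result = [5, 7, 9, 11].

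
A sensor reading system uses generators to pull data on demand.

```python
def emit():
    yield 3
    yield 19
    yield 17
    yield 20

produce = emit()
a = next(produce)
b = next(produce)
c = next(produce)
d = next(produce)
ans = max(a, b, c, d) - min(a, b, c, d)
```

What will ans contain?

Step 1: Create generator and consume all values:
  a = next(produce) = 3
  b = next(produce) = 19
  c = next(produce) = 17
  d = next(produce) = 20
Step 2: max = 20, min = 3, ans = 20 - 3 = 17.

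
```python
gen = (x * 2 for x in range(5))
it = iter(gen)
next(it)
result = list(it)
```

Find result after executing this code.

Step 1: Generator produces [0, 2, 4, 6, 8].
Step 2: next(it) consumes first element (0).
Step 3: list(it) collects remaining: [2, 4, 6, 8].
Therefore result = [2, 4, 6, 8].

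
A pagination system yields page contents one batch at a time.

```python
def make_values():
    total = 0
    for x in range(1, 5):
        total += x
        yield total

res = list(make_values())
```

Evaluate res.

Step 1: Generator accumulates running sum:
  x=1: total = 1, yield 1
  x=2: total = 3, yield 3
  x=3: total = 6, yield 6
  x=4: total = 10, yield 10
Therefore res = [1, 3, 6, 10].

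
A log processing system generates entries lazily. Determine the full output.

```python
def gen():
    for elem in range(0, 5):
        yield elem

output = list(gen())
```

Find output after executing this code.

Step 1: The generator yields each value from range(0, 5).
Step 2: list() consumes all yields: [0, 1, 2, 3, 4].
Therefore output = [0, 1, 2, 3, 4].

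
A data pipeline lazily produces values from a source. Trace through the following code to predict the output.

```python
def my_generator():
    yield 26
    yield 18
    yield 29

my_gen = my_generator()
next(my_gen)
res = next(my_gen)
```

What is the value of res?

Step 1: my_generator() creates a generator.
Step 2: next(my_gen) yields 26 (consumed and discarded).
Step 3: next(my_gen) yields 18, assigned to res.
Therefore res = 18.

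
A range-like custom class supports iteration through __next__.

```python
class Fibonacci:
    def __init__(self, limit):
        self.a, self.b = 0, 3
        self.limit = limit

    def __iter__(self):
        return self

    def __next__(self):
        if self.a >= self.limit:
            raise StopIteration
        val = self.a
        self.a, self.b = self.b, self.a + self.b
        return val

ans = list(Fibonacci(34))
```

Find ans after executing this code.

Step 1: Fibonacci-like sequence (a=0, b=3) until >= 34:
  Yield 0, then a,b = 3,3
  Yield 3, then a,b = 3,6
  Yield 3, then a,b = 6,9
  Yield 6, then a,b = 9,15
  Yield 9, then a,b = 15,24
  Yield 15, then a,b = 24,39
  Yield 24, then a,b = 39,63
Step 2: 39 >= 34, stop.
Therefore ans = [0, 3, 3, 6, 9, 15, 24].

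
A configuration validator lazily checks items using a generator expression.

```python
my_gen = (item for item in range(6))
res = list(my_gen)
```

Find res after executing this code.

Step 1: Generator expression iterates range(6): [0, 1, 2, 3, 4, 5].
Step 2: list() collects all values.
Therefore res = [0, 1, 2, 3, 4, 5].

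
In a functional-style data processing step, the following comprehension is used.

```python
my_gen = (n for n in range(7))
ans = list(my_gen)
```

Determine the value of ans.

Step 1: Generator expression iterates range(7): [0, 1, 2, 3, 4, 5, 6].
Step 2: list() collects all values.
Therefore ans = [0, 1, 2, 3, 4, 5, 6].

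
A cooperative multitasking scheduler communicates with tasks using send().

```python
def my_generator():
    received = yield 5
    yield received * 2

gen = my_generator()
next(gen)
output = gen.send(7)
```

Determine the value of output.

Step 1: next(gen) advances to first yield, producing 5.
Step 2: send(7) resumes, received = 7.
Step 3: yield received * 2 = 7 * 2 = 14.
Therefore output = 14.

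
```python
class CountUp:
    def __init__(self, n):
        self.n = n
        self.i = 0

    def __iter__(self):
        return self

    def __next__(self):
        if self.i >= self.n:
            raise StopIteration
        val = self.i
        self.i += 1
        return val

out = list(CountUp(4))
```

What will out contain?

Step 1: CountUp(4) creates an iterator counting 0 to 3.
Step 2: list() consumes all values: [0, 1, 2, 3].
Therefore out = [0, 1, 2, 3].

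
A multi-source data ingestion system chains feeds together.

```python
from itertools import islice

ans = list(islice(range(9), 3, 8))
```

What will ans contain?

Step 1: islice(range(9), 3, 8) takes elements at indices [3, 8).
Step 2: Elements: [3, 4, 5, 6, 7].
Therefore ans = [3, 4, 5, 6, 7].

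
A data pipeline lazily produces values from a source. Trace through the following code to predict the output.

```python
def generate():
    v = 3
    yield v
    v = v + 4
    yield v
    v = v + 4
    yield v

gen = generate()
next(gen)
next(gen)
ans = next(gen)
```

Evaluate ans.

Step 1: Trace through generator execution:
  Yield 1: v starts at 3, yield 3
  Yield 2: v = 3 + 4 = 7, yield 7
  Yield 3: v = 7 + 4 = 11, yield 11
Step 2: First next() gets 3, second next() gets the second value, third next() yields 11.
Therefore ans = 11.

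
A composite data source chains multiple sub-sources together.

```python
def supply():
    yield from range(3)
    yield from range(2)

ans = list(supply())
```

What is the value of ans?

Step 1: Trace yields in order:
  yield 0
  yield 1
  yield 2
  yield 0
  yield 1
Therefore ans = [0, 1, 2, 0, 1].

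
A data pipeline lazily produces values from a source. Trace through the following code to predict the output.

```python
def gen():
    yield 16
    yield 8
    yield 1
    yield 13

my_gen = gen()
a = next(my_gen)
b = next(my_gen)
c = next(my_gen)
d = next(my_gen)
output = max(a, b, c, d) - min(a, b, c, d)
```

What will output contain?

Step 1: Create generator and consume all values:
  a = next(my_gen) = 16
  b = next(my_gen) = 8
  c = next(my_gen) = 1
  d = next(my_gen) = 13
Step 2: max = 16, min = 1, output = 16 - 1 = 15.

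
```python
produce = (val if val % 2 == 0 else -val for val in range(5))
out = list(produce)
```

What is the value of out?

Step 1: For each val in range(5), yield val if even, else -val:
  val=0: even, yield 0
  val=1: odd, yield -1
  val=2: even, yield 2
  val=3: odd, yield -3
  val=4: even, yield 4
Therefore out = [0, -1, 2, -3, 4].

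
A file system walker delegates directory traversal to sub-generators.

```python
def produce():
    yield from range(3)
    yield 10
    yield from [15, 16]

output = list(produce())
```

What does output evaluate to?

Step 1: Trace yields in order:
  yield 0
  yield 1
  yield 2
  yield 10
  yield 15
  yield 16
Therefore output = [0, 1, 2, 10, 15, 16].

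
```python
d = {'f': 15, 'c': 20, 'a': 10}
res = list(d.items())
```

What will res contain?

Step 1: d.items() returns (key, value) pairs in insertion order.
Therefore res = [('f', 15), ('c', 20), ('a', 10)].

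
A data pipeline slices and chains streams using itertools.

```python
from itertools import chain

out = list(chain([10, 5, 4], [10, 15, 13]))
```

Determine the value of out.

Step 1: chain() concatenates iterables: [10, 5, 4] + [10, 15, 13].
Therefore out = [10, 5, 4, 10, 15, 13].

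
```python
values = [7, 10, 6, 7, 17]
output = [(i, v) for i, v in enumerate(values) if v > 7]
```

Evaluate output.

Step 1: Filter enumerate([7, 10, 6, 7, 17]) keeping v > 7:
  (0, 7): 7 <= 7, excluded
  (1, 10): 10 > 7, included
  (2, 6): 6 <= 7, excluded
  (3, 7): 7 <= 7, excluded
  (4, 17): 17 > 7, included
Therefore output = [(1, 10), (4, 17)].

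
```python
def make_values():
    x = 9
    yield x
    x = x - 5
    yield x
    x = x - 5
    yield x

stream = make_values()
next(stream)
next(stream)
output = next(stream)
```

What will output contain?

Step 1: Trace through generator execution:
  Yield 1: x starts at 9, yield 9
  Yield 2: x = 9 - 5 = 4, yield 4
  Yield 3: x = 4 - 5 = -1, yield -1
Step 2: First next() gets 9, second next() gets the second value, third next() yields -1.
Therefore output = -1.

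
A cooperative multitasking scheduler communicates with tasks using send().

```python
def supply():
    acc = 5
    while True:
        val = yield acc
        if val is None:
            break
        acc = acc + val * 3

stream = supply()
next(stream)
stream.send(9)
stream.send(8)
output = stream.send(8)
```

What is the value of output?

Step 1: next() -> yield acc=5.
Step 2: send(9) -> val=9, acc = 5 + 9*3 = 32, yield 32.
Step 3: send(8) -> val=8, acc = 32 + 8*3 = 56, yield 56.
Step 4: send(8) -> val=8, acc = 56 + 8*3 = 80, yield 80.
Therefore output = 80.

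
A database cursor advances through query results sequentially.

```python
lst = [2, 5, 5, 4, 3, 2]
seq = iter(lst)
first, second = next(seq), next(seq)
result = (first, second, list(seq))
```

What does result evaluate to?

Step 1: Create iterator over [2, 5, 5, 4, 3, 2].
Step 2: first = 2, second = 5.
Step 3: Remaining elements: [5, 4, 3, 2].
Therefore result = (2, 5, [5, 4, 3, 2]).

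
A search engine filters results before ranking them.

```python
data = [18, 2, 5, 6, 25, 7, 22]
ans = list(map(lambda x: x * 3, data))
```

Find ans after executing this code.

Step 1: Apply lambda x: x * 3 to each element:
  18 -> 54
  2 -> 6
  5 -> 15
  6 -> 18
  25 -> 75
  7 -> 21
  22 -> 66
Therefore ans = [54, 6, 15, 18, 75, 21, 66].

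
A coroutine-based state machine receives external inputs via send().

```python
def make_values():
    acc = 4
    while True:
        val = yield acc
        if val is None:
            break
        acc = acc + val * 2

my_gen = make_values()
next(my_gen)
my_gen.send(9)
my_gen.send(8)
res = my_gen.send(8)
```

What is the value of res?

Step 1: next() -> yield acc=4.
Step 2: send(9) -> val=9, acc = 4 + 9*2 = 22, yield 22.
Step 3: send(8) -> val=8, acc = 22 + 8*2 = 38, yield 38.
Step 4: send(8) -> val=8, acc = 38 + 8*2 = 54, yield 54.
Therefore res = 54.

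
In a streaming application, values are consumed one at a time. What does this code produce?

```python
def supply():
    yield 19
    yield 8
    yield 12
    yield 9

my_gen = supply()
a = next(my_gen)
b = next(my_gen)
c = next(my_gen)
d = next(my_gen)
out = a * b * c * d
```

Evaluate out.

Step 1: Create generator and consume all values:
  a = next(my_gen) = 19
  b = next(my_gen) = 8
  c = next(my_gen) = 12
  d = next(my_gen) = 9
Step 2: out = 19 * 8 * 12 * 9 = 16416.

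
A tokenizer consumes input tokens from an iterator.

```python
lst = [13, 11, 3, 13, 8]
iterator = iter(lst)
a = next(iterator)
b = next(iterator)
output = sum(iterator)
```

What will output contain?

Step 1: Create iterator over [13, 11, 3, 13, 8].
Step 2: a = next() = 13, b = next() = 11.
Step 3: sum() of remaining [3, 13, 8] = 24.
Therefore output = 24.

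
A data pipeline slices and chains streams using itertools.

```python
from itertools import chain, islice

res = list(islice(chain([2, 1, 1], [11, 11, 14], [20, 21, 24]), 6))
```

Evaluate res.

Step 1: chain([2, 1, 1], [11, 11, 14], [20, 21, 24]) = [2, 1, 1, 11, 11, 14, 20, 21, 24].
Step 2: islice takes first 6 elements: [2, 1, 1, 11, 11, 14].
Therefore res = [2, 1, 1, 11, 11, 14].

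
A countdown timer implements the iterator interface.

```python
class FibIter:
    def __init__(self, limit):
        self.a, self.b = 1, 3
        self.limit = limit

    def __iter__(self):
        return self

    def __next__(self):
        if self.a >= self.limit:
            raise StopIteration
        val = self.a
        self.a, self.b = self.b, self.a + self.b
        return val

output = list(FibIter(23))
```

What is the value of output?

Step 1: Fibonacci-like sequence (a=1, b=3) until >= 23:
  Yield 1, then a,b = 3,4
  Yield 3, then a,b = 4,7
  Yield 4, then a,b = 7,11
  Yield 7, then a,b = 11,18
  Yield 11, then a,b = 18,29
  Yield 18, then a,b = 29,47
Step 2: 29 >= 23, stop.
Therefore output = [1, 3, 4, 7, 11, 18].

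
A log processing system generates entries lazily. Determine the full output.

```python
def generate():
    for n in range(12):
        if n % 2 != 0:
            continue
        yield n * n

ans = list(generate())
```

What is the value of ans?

Step 1: Only yield n**2 when n is divisible by 2:
  n=0: 0 % 2 == 0, yield 0**2 = 0
  n=2: 2 % 2 == 0, yield 2**2 = 4
  n=4: 4 % 2 == 0, yield 4**2 = 16
  n=6: 6 % 2 == 0, yield 6**2 = 36
  n=8: 8 % 2 == 0, yield 8**2 = 64
  n=10: 10 % 2 == 0, yield 10**2 = 100
Therefore ans = [0, 4, 16, 36, 64, 100].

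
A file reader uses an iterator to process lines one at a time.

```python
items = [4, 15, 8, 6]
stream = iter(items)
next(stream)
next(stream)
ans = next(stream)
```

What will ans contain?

Step 1: Create iterator over [4, 15, 8, 6].
Step 2: next() consumes 4.
Step 3: next() consumes 15.
Step 4: next() returns 8.
Therefore ans = 8.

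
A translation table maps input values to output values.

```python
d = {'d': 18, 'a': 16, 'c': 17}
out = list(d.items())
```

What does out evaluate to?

Step 1: d.items() returns (key, value) pairs in insertion order.
Therefore out = [('d', 18), ('a', 16), ('c', 17)].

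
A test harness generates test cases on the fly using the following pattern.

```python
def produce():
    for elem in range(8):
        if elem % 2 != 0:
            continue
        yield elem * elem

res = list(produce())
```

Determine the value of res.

Step 1: Only yield elem**2 when elem is divisible by 2:
  elem=0: 0 % 2 == 0, yield 0**2 = 0
  elem=2: 2 % 2 == 0, yield 2**2 = 4
  elem=4: 4 % 2 == 0, yield 4**2 = 16
  elem=6: 6 % 2 == 0, yield 6**2 = 36
Therefore res = [0, 4, 16, 36].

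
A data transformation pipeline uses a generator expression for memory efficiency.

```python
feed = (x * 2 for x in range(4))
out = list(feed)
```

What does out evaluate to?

Step 1: For each x in range(4), compute x*2:
  x=0: 0*2 = 0
  x=1: 1*2 = 2
  x=2: 2*2 = 4
  x=3: 3*2 = 6
Therefore out = [0, 2, 4, 6].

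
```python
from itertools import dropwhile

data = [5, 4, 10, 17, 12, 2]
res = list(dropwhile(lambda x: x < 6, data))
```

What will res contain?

Step 1: dropwhile drops elements while < 6:
  5 < 6: dropped
  4 < 6: dropped
  10: kept (dropping stopped)
Step 2: Remaining elements kept regardless of condition.
Therefore res = [10, 17, 12, 2].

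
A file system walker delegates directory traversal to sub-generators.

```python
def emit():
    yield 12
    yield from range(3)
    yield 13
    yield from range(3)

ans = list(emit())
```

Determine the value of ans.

Step 1: Trace yields in order:
  yield 12
  yield 0
  yield 1
  yield 2
  yield 13
  yield 0
  yield 1
  yield 2
Therefore ans = [12, 0, 1, 2, 13, 0, 1, 2].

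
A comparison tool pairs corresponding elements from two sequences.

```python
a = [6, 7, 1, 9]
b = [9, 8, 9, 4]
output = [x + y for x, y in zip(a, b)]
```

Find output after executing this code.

Step 1: Add corresponding elements:
  6 + 9 = 15
  7 + 8 = 15
  1 + 9 = 10
  9 + 4 = 13
Therefore output = [15, 15, 10, 13].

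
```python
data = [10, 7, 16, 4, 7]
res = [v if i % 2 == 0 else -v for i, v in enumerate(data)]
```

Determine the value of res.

Step 1: For each (i, v), keep v if i is even, negate if odd:
  i=0 (even): keep 10
  i=1 (odd): negate to -7
  i=2 (even): keep 16
  i=3 (odd): negate to -4
  i=4 (even): keep 7
Therefore res = [10, -7, 16, -4, 7].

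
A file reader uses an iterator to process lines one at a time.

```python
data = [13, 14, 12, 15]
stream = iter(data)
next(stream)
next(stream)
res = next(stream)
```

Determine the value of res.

Step 1: Create iterator over [13, 14, 12, 15].
Step 2: next() consumes 13.
Step 3: next() consumes 14.
Step 4: next() returns 12.
Therefore res = 12.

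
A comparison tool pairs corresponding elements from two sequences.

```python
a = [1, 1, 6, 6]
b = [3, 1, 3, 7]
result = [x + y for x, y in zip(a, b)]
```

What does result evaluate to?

Step 1: Add corresponding elements:
  1 + 3 = 4
  1 + 1 = 2
  6 + 3 = 9
  6 + 7 = 13
Therefore result = [4, 2, 9, 13].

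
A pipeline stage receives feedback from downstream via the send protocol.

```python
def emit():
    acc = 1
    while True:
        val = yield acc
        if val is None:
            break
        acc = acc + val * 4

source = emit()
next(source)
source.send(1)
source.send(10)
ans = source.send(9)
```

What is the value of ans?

Step 1: next() -> yield acc=1.
Step 2: send(1) -> val=1, acc = 1 + 1*4 = 5, yield 5.
Step 3: send(10) -> val=10, acc = 5 + 10*4 = 45, yield 45.
Step 4: send(9) -> val=9, acc = 45 + 9*4 = 81, yield 81.
Therefore ans = 81.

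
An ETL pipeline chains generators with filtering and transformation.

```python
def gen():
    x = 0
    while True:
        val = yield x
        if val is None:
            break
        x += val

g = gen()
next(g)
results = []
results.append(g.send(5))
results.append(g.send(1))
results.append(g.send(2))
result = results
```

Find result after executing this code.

Step 1: next(g) -> yield 0.
Step 2: send(5) -> x = 5, yield 5.
Step 3: send(1) -> x = 6, yield 6.
Step 4: send(2) -> x = 8, yield 8.
Therefore result = [5, 6, 8].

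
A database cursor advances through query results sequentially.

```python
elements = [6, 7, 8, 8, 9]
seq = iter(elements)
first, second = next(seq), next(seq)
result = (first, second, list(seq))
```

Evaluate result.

Step 1: Create iterator over [6, 7, 8, 8, 9].
Step 2: first = 6, second = 7.
Step 3: Remaining elements: [8, 8, 9].
Therefore result = (6, 7, [8, 8, 9]).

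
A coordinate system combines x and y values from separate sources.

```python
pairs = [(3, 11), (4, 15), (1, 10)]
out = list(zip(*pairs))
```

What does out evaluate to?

Step 1: zip(*pairs) transposes: unzips [(3, 11), (4, 15), (1, 10)] into separate sequences.
Step 2: First elements: (3, 4, 1), second elements: (11, 15, 10).
Therefore out = [(3, 4, 1), (11, 15, 10)].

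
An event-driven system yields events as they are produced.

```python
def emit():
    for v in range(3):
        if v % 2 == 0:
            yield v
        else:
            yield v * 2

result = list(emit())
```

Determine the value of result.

Step 1: For each v in range(3), yield v if even, else v*2:
  v=0 (even): yield 0
  v=1 (odd): yield 1*2 = 2
  v=2 (even): yield 2
Therefore result = [0, 2, 2].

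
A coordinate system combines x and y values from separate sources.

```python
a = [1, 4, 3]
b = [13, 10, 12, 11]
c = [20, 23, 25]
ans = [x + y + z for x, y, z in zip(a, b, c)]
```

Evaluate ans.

Step 1: zip three lists (truncates to shortest, len=3):
  1 + 13 + 20 = 34
  4 + 10 + 23 = 37
  3 + 12 + 25 = 40
Therefore ans = [34, 37, 40].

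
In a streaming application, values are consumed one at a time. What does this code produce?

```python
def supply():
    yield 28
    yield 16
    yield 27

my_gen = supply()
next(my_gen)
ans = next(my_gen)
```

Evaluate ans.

Step 1: supply() creates a generator.
Step 2: next(my_gen) yields 28 (consumed and discarded).
Step 3: next(my_gen) yields 16, assigned to ans.
Therefore ans = 16.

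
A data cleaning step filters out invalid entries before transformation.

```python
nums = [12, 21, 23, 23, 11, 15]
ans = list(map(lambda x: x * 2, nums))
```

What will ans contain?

Step 1: Apply lambda x: x * 2 to each element:
  12 -> 24
  21 -> 42
  23 -> 46
  23 -> 46
  11 -> 22
  15 -> 30
Therefore ans = [24, 42, 46, 46, 22, 30].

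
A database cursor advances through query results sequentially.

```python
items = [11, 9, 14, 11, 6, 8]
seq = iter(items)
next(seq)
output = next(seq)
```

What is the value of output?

Step 1: Create iterator over [11, 9, 14, 11, 6, 8].
Step 2: next() consumes 11.
Step 3: next() returns 9.
Therefore output = 9.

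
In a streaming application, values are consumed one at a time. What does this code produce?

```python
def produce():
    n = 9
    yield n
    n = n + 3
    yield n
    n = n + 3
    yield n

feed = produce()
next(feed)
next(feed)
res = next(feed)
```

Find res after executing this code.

Step 1: Trace through generator execution:
  Yield 1: n starts at 9, yield 9
  Yield 2: n = 9 + 3 = 12, yield 12
  Yield 3: n = 12 + 3 = 15, yield 15
Step 2: First next() gets 9, second next() gets the second value, third next() yields 15.
Therefore res = 15.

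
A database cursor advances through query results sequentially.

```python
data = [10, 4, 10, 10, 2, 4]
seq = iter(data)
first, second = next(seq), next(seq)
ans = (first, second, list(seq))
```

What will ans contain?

Step 1: Create iterator over [10, 4, 10, 10, 2, 4].
Step 2: first = 10, second = 4.
Step 3: Remaining elements: [10, 10, 2, 4].
Therefore ans = (10, 4, [10, 10, 2, 4]).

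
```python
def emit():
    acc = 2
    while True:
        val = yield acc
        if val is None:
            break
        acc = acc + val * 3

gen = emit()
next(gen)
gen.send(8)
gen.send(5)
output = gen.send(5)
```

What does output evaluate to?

Step 1: next() -> yield acc=2.
Step 2: send(8) -> val=8, acc = 2 + 8*3 = 26, yield 26.
Step 3: send(5) -> val=5, acc = 26 + 5*3 = 41, yield 41.
Step 4: send(5) -> val=5, acc = 41 + 5*3 = 56, yield 56.
Therefore output = 56.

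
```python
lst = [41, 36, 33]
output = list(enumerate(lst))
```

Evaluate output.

Step 1: enumerate pairs each element with its index:
  (0, 41)
  (1, 36)
  (2, 33)
Therefore output = [(0, 41), (1, 36), (2, 33)].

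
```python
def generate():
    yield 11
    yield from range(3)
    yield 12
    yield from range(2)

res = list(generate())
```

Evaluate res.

Step 1: Trace yields in order:
  yield 11
  yield 0
  yield 1
  yield 2
  yield 12
  yield 0
  yield 1
Therefore res = [11, 0, 1, 2, 12, 0, 1].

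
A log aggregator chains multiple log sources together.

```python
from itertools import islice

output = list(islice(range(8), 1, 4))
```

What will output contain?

Step 1: islice(range(8), 1, 4) takes elements at indices [1, 4).
Step 2: Elements: [1, 2, 3].
Therefore output = [1, 2, 3].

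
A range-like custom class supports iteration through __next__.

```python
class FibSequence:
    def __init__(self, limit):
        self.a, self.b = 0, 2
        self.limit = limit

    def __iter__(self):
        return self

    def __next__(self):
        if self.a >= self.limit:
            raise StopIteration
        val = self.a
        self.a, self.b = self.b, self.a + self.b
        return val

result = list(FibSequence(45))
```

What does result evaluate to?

Step 1: Fibonacci-like sequence (a=0, b=2) until >= 45:
  Yield 0, then a,b = 2,2
  Yield 2, then a,b = 2,4
  Yield 2, then a,b = 4,6
  Yield 4, then a,b = 6,10
  Yield 6, then a,b = 10,16
  Yield 10, then a,b = 16,26
  Yield 16, then a,b = 26,42
  Yield 26, then a,b = 42,68
  Yield 42, then a,b = 68,110
Step 2: 68 >= 45, stop.
Therefore result = [0, 2, 2, 4, 6, 10, 16, 26, 42].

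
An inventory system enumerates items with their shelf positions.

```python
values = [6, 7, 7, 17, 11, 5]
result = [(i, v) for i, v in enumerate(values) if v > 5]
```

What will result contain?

Step 1: Filter enumerate([6, 7, 7, 17, 11, 5]) keeping v > 5:
  (0, 6): 6 > 5, included
  (1, 7): 7 > 5, included
  (2, 7): 7 > 5, included
  (3, 17): 17 > 5, included
  (4, 11): 11 > 5, included
  (5, 5): 5 <= 5, excluded
Therefore result = [(0, 6), (1, 7), (2, 7), (3, 17), (4, 11)].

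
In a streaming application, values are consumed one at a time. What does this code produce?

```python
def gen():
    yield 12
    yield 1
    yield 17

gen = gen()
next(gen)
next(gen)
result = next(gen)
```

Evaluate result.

Step 1: gen() creates a generator.
Step 2: next(gen) yields 12 (consumed and discarded).
Step 3: next(gen) yields 1 (consumed and discarded).
Step 4: next(gen) yields 17, assigned to result.
Therefore result = 17.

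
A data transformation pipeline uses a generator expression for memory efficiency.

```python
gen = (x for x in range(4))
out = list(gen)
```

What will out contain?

Step 1: Generator expression iterates range(4): [0, 1, 2, 3].
Step 2: list() collects all values.
Therefore out = [0, 1, 2, 3].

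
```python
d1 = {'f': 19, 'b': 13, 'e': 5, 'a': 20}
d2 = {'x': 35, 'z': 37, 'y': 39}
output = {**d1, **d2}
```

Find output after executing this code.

Step 1: Merge d1 and d2 (d2 values override on key conflicts).
Step 2: d1 has keys ['f', 'b', 'e', 'a'], d2 has keys ['x', 'z', 'y'].
Therefore output = {'f': 19, 'b': 13, 'e': 5, 'a': 20, 'x': 35, 'z': 37, 'y': 39}.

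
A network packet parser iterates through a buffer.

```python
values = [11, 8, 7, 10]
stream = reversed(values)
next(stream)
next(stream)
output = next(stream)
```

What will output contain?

Step 1: reversed([11, 8, 7, 10]) gives iterator: [10, 7, 8, 11].
Step 2: First next() = 10, second next() = 7.
Step 3: Third next() = 8.
Therefore output = 8.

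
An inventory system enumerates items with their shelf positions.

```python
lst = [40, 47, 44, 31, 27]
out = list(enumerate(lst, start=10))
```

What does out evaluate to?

Step 1: enumerate with start=10:
  (10, 40)
  (11, 47)
  (12, 44)
  (13, 31)
  (14, 27)
Therefore out = [(10, 40), (11, 47), (12, 44), (13, 31), (14, 27)].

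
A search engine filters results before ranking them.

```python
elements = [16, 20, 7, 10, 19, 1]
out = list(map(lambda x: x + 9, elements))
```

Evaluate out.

Step 1: Apply lambda x: x + 9 to each element:
  16 -> 25
  20 -> 29
  7 -> 16
  10 -> 19
  19 -> 28
  1 -> 10
Therefore out = [25, 29, 16, 19, 28, 10].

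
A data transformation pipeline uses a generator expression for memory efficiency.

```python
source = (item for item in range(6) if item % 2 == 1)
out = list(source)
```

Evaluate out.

Step 1: Filter range(6) keeping only odd values:
  item=0: even, excluded
  item=1: odd, included
  item=2: even, excluded
  item=3: odd, included
  item=4: even, excluded
  item=5: odd, included
Therefore out = [1, 3, 5].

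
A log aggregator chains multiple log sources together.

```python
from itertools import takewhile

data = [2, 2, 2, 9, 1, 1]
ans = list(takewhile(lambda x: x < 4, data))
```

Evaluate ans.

Step 1: takewhile stops at first element >= 4:
  2 < 4: take
  2 < 4: take
  2 < 4: take
  9 >= 4: stop
Therefore ans = [2, 2, 2].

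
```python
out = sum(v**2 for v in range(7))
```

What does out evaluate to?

Step 1: Compute v**2 for each v in range(7):
  v=0: 0**2 = 0
  v=1: 1**2 = 1
  v=2: 2**2 = 4
  v=3: 3**2 = 9
  v=4: 4**2 = 16
  v=5: 5**2 = 25
  v=6: 6**2 = 36
Step 2: sum = 0 + 1 + 4 + 9 + 16 + 25 + 36 = 91.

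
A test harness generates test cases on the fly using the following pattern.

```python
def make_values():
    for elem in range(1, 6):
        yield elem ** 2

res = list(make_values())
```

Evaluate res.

Step 1: For each elem in range(1, 6), yield elem**2:
  elem=1: yield 1**2 = 1
  elem=2: yield 2**2 = 4
  elem=3: yield 3**2 = 9
  elem=4: yield 4**2 = 16
  elem=5: yield 5**2 = 25
Therefore res = [1, 4, 9, 16, 25].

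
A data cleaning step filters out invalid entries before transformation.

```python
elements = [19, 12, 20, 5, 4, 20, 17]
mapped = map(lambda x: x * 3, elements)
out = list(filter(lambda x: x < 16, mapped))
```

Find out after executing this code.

Step 1: Map x * 3:
  19 -> 57
  12 -> 36
  20 -> 60
  5 -> 15
  4 -> 12
  20 -> 60
  17 -> 51
Step 2: Filter for < 16:
  57: removed
  36: removed
  60: removed
  15: kept
  12: kept
  60: removed
  51: removed
Therefore out = [15, 12].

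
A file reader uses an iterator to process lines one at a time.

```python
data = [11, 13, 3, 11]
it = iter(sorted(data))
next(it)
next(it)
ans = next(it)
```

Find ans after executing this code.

Step 1: sorted([11, 13, 3, 11]) = [3, 11, 11, 13].
Step 2: Create iterator and skip 2 elements.
Step 3: next() returns 11.
Therefore ans = 11.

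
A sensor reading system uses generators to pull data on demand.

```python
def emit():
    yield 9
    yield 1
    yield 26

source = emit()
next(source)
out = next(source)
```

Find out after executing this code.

Step 1: emit() creates a generator.
Step 2: next(source) yields 9 (consumed and discarded).
Step 3: next(source) yields 1, assigned to out.
Therefore out = 1.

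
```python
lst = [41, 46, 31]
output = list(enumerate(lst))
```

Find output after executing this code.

Step 1: enumerate pairs each element with its index:
  (0, 41)
  (1, 46)
  (2, 31)
Therefore output = [(0, 41), (1, 46), (2, 31)].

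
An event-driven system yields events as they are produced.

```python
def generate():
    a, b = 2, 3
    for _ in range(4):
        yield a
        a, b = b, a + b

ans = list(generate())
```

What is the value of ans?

Step 1: Fibonacci-like sequence starting with a=2, b=3:
  Iteration 1: yield a=2, then a,b = 3,5
  Iteration 2: yield a=3, then a,b = 5,8
  Iteration 3: yield a=5, then a,b = 8,13
  Iteration 4: yield a=8, then a,b = 13,21
Therefore ans = [2, 3, 5, 8].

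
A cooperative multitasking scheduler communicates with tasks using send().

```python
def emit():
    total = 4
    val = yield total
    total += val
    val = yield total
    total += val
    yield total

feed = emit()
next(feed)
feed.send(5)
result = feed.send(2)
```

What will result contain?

Step 1: next() -> yield total=4.
Step 2: send(5) -> val=5, total = 4+5 = 9, yield 9.
Step 3: send(2) -> val=2, total = 9+2 = 11, yield 11.
Therefore result = 11.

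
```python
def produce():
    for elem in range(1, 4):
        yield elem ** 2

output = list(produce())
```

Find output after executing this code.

Step 1: For each elem in range(1, 4), yield elem**2:
  elem=1: yield 1**2 = 1
  elem=2: yield 2**2 = 4
  elem=3: yield 3**2 = 9
Therefore output = [1, 4, 9].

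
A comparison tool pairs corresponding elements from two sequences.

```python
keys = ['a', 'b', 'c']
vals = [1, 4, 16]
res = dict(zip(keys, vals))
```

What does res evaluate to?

Step 1: zip pairs keys with values:
  'a' -> 1
  'b' -> 4
  'c' -> 16
Therefore res = {'a': 1, 'b': 4, 'c': 16}.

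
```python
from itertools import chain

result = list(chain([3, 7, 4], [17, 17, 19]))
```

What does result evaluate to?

Step 1: chain() concatenates iterables: [3, 7, 4] + [17, 17, 19].
Therefore result = [3, 7, 4, 17, 17, 19].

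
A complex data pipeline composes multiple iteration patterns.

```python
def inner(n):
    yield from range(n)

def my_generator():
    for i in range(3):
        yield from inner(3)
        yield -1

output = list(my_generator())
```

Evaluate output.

Step 1: For each i in range(3):
  i=0: yield from inner(3) -> [0, 1, 2], then yield -1
  i=1: yield from inner(3) -> [0, 1, 2], then yield -1
  i=2: yield from inner(3) -> [0, 1, 2], then yield -1
Therefore output = [0, 1, 2, -1, 0, 1, 2, -1, 0, 1, 2, -1].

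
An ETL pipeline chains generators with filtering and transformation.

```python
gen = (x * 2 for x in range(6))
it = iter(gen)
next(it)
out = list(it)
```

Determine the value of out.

Step 1: Generator produces [0, 2, 4, 6, 8, 10].
Step 2: next(it) consumes first element (0).
Step 3: list(it) collects remaining: [2, 4, 6, 8, 10].
Therefore out = [2, 4, 6, 8, 10].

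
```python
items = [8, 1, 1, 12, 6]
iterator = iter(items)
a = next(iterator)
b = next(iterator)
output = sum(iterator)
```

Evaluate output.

Step 1: Create iterator over [8, 1, 1, 12, 6].
Step 2: a = next() = 8, b = next() = 1.
Step 3: sum() of remaining [1, 12, 6] = 19.
Therefore output = 19.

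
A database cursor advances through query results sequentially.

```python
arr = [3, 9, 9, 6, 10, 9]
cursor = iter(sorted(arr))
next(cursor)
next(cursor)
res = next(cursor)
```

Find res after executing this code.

Step 1: sorted([3, 9, 9, 6, 10, 9]) = [3, 6, 9, 9, 9, 10].
Step 2: Create iterator and skip 2 elements.
Step 3: next() returns 9.
Therefore res = 9.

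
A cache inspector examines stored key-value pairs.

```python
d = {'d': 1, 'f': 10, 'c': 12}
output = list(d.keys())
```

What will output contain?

Step 1: d.keys() returns the dictionary keys in insertion order.
Therefore output = ['d', 'f', 'c'].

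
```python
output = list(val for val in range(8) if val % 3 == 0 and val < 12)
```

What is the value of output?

Step 1: Filter range(8) where val % 3 == 0 and val < 12:
  val=0: both conditions met, included
  val=1: excluded (1 % 3 != 0)
  val=2: excluded (2 % 3 != 0)
  val=3: both conditions met, included
  val=4: excluded (4 % 3 != 0)
  val=5: excluded (5 % 3 != 0)
  val=6: both conditions met, included
  val=7: excluded (7 % 3 != 0)
Therefore output = [0, 3, 6].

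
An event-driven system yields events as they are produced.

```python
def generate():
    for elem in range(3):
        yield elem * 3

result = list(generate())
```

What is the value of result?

Step 1: For each elem in range(3), yield elem * 3:
  elem=0: yield 0 * 3 = 0
  elem=1: yield 1 * 3 = 3
  elem=2: yield 2 * 3 = 6
Therefore result = [0, 3, 6].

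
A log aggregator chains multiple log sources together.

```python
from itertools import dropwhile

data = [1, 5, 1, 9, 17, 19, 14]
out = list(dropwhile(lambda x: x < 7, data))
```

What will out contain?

Step 1: dropwhile drops elements while < 7:
  1 < 7: dropped
  5 < 7: dropped
  1 < 7: dropped
  9: kept (dropping stopped)
Step 2: Remaining elements kept regardless of condition.
Therefore out = [9, 17, 19, 14].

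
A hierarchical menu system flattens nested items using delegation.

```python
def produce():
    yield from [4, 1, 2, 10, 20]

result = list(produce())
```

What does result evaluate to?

Step 1: yield from delegates to the iterable, yielding each element.
Step 2: Collected values: [4, 1, 2, 10, 20].
Therefore result = [4, 1, 2, 10, 20].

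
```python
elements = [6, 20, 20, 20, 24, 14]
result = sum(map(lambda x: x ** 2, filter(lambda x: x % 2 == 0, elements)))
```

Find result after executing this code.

Step 1: Filter even numbers from [6, 20, 20, 20, 24, 14]: [6, 20, 20, 20, 24, 14]
Step 2: Square each: [36, 400, 400, 400, 576, 196]
Step 3: Sum = 2008.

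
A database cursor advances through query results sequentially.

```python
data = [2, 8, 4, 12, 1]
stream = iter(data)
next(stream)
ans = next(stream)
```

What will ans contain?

Step 1: Create iterator over [2, 8, 4, 12, 1].
Step 2: next() consumes 2.
Step 3: next() returns 8.
Therefore ans = 8.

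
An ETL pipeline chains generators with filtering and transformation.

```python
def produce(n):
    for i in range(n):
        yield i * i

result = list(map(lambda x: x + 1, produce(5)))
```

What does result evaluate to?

Step 1: produce(5) yields squares: [0, 1, 4, 9, 16].
Step 2: map adds 1 to each: [1, 2, 5, 10, 17].
Therefore result = [1, 2, 5, 10, 17].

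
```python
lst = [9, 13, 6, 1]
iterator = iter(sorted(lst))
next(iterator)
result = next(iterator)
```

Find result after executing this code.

Step 1: sorted([9, 13, 6, 1]) = [1, 6, 9, 13].
Step 2: Create iterator and skip 1 elements.
Step 3: next() returns 6.
Therefore result = 6.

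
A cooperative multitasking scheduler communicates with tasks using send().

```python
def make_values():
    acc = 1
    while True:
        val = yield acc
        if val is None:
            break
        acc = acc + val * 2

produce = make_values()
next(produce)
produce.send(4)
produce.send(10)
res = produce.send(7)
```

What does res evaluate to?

Step 1: next() -> yield acc=1.
Step 2: send(4) -> val=4, acc = 1 + 4*2 = 9, yield 9.
Step 3: send(10) -> val=10, acc = 9 + 10*2 = 29, yield 29.
Step 4: send(7) -> val=7, acc = 29 + 7*2 = 43, yield 43.
Therefore res = 43.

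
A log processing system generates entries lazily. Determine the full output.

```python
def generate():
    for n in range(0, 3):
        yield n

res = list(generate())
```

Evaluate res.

Step 1: The generator yields each value from range(0, 3).
Step 2: list() consumes all yields: [0, 1, 2].
Therefore res = [0, 1, 2].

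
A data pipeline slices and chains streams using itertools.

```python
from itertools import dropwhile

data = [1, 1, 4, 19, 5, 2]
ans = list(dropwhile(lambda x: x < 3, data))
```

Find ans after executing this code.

Step 1: dropwhile drops elements while < 3:
  1 < 3: dropped
  1 < 3: dropped
  4: kept (dropping stopped)
Step 2: Remaining elements kept regardless of condition.
Therefore ans = [4, 19, 5, 2].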